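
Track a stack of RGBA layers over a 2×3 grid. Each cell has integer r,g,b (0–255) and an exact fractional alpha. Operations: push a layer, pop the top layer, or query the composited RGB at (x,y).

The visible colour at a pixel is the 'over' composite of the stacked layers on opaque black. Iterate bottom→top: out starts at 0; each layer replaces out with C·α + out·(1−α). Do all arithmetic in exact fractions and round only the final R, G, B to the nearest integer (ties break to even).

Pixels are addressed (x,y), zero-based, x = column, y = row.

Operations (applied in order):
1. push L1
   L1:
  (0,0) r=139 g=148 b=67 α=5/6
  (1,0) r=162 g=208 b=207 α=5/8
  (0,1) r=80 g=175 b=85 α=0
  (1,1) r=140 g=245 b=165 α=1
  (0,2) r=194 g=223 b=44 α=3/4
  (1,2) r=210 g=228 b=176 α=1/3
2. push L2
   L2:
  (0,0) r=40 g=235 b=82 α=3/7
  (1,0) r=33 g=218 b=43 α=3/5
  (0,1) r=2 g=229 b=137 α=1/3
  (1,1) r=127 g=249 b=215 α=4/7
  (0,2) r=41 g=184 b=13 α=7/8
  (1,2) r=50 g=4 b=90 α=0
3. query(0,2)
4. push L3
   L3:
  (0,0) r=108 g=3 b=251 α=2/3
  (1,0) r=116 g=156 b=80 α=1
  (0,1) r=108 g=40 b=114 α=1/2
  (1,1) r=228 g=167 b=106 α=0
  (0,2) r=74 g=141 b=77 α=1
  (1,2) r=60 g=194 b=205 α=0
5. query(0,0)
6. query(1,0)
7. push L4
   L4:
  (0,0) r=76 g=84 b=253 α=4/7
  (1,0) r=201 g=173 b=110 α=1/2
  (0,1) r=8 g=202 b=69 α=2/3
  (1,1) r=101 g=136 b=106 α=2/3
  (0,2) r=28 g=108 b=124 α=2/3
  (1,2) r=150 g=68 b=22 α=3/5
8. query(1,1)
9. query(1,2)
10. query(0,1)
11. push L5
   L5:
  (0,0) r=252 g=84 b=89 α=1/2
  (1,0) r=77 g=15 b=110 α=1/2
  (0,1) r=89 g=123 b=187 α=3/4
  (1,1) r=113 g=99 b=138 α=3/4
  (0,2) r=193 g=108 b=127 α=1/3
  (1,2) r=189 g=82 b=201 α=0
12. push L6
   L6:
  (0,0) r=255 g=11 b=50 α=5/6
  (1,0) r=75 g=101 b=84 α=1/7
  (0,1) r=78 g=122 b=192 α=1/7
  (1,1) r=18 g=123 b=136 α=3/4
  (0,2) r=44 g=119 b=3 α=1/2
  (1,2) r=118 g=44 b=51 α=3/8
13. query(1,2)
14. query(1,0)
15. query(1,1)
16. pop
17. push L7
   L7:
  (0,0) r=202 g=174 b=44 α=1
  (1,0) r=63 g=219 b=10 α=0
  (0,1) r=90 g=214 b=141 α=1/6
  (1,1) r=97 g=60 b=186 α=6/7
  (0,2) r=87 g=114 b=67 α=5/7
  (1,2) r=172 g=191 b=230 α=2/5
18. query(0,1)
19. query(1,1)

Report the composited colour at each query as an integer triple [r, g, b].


(0,2) stack=L1,L2; from [0,0,0]:
+L1 (α=3/4) → [291/2, 669/4, 33]
+L2 (α=7/8) → [865/16, 5821/32, 31/2]
→ [54, 182, 16]

query (0,0) [L1,L2,L3] — begin 0,0,0
after L1 α=5/6: [695/6, 370/3, 335/6]
after L2 α=3/7: [250/3, 3595/21, 1408/21]
after L3 α=2/3: [898/9, 3721/63, 11950/63]
→ [100, 59, 190]

at x=1,y=0 over L1,L2,L3:
L1 α=5/8: [405/4, 130, 1035/8]
L2 α=3/5: [603/10, 914/5, 1551/20]
L3 α=1: [116, 156, 80]
→ [116, 156, 80]

at x=1,y=1 over L1,L2,L3,L4:
after L1 α=1: [140, 245, 165]
after L2 α=4/7: [928/7, 1731/7, 1355/7]
after L3 α=0: [928/7, 1731/7, 1355/7]
after L4 α=2/3: [2342/21, 3635/21, 2839/21]
= [112, 173, 135]

query (1,2) [L1,L2,L3,L4] — begin 0,0,0
after L1 α=1/3: [70, 76, 176/3]
after L2 α=0: [70, 76, 176/3]
after L3 α=0: [70, 76, 176/3]
after L4 α=3/5: [118, 356/5, 110/3]
rounded: [118, 71, 37]

at x=0,y=1 over L1,L2,L3,L4:
L1 α=0: [0, 0, 0]
L2 α=1/3: [2/3, 229/3, 137/3]
L3 α=1/2: [163/3, 349/6, 479/6]
L4 α=2/3: [211/9, 2773/18, 1307/18]
= [23, 154, 73]

at x=1,y=2 over L1,L2,L3,L4,L5,L6:
+L1 (α=1/3) → [70, 76, 176/3]
+L2 (α=0) → [70, 76, 176/3]
+L3 (α=0) → [70, 76, 176/3]
+L4 (α=3/5) → [118, 356/5, 110/3]
+L5 (α=0) → [118, 356/5, 110/3]
+L6 (α=3/8) → [118, 61, 1009/24]
rounded: [118, 61, 42]

at x=1,y=0 over L1,L2,L3,L4,L5,L6:
L1 α=5/8: [405/4, 130, 1035/8]
L2 α=3/5: [603/10, 914/5, 1551/20]
L3 α=1: [116, 156, 80]
L4 α=1/2: [317/2, 329/2, 95]
L5 α=1/2: [471/4, 359/4, 205/2]
L6 α=1/7: [1563/14, 1279/14, 699/7]
rounded: [112, 91, 100]

(1,1) stack=L1,L2,L3,L4,L5,L6; from [0,0,0]:
+L1 (α=1) → [140, 245, 165]
+L2 (α=4/7) → [928/7, 1731/7, 1355/7]
+L3 (α=0) → [928/7, 1731/7, 1355/7]
+L4 (α=2/3) → [2342/21, 3635/21, 2839/21]
+L5 (α=3/4) → [9461/84, 2468/21, 11533/84]
+L6 (α=3/4) → [13997/336, 10217/84, 45805/336]
→ [42, 122, 136]

at x=0,y=1 over L1,L2,L3,L4,L5,L7:
L1 α=0: [0, 0, 0]
L2 α=1/3: [2/3, 229/3, 137/3]
L3 α=1/2: [163/3, 349/6, 479/6]
L4 α=2/3: [211/9, 2773/18, 1307/18]
L5 α=3/4: [1307/18, 9415/72, 11405/72]
L7 α=1/6: [8155/108, 62483/432, 67177/432]
= [76, 145, 156]

(1,1) stack=L1,L2,L3,L4,L5,L7; from [0,0,0]:
after L1 α=1: [140, 245, 165]
after L2 α=4/7: [928/7, 1731/7, 1355/7]
after L3 α=0: [928/7, 1731/7, 1355/7]
after L4 α=2/3: [2342/21, 3635/21, 2839/21]
after L5 α=3/4: [9461/84, 2468/21, 11533/84]
after L7 α=6/7: [58349/588, 10028/147, 105277/588]
→ [99, 68, 179]


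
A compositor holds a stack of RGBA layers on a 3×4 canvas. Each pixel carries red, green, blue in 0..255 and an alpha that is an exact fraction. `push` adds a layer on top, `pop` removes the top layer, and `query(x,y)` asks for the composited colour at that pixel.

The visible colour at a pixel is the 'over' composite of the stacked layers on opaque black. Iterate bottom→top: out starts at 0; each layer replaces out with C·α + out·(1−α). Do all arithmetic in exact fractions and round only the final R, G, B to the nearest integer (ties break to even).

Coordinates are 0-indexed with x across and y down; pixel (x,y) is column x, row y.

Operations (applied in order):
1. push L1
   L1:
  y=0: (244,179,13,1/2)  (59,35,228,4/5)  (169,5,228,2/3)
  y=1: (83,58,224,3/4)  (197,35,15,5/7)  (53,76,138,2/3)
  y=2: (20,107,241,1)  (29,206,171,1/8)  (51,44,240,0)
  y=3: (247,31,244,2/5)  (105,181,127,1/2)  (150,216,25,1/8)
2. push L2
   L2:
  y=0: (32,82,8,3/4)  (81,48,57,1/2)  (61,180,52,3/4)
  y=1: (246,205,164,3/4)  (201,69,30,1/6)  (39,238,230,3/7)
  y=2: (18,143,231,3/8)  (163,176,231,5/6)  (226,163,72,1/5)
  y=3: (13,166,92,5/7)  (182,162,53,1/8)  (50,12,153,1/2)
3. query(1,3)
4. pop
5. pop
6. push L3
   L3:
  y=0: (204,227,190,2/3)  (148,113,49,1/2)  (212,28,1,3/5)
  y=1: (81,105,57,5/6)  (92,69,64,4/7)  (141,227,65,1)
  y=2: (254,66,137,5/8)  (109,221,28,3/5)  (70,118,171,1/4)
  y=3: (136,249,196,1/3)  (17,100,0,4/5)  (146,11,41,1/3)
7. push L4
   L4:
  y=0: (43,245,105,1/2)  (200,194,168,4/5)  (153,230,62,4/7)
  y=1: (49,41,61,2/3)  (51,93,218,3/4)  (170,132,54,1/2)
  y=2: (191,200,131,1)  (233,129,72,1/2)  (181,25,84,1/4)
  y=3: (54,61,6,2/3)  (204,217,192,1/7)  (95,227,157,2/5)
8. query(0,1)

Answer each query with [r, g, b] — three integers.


(1,3) stack=L1,L2; from [0,0,0]:
L1 α=1/2: [105/2, 181/2, 127/2]
L2 α=1/8: [1099/16, 1591/16, 995/16]
= [69, 99, 62]

(0,1) stack=L3,L4; from [0,0,0]:
after L3 α=5/6: [135/2, 175/2, 95/2]
after L4 α=2/3: [331/6, 113/2, 113/2]
→ [55, 56, 56]


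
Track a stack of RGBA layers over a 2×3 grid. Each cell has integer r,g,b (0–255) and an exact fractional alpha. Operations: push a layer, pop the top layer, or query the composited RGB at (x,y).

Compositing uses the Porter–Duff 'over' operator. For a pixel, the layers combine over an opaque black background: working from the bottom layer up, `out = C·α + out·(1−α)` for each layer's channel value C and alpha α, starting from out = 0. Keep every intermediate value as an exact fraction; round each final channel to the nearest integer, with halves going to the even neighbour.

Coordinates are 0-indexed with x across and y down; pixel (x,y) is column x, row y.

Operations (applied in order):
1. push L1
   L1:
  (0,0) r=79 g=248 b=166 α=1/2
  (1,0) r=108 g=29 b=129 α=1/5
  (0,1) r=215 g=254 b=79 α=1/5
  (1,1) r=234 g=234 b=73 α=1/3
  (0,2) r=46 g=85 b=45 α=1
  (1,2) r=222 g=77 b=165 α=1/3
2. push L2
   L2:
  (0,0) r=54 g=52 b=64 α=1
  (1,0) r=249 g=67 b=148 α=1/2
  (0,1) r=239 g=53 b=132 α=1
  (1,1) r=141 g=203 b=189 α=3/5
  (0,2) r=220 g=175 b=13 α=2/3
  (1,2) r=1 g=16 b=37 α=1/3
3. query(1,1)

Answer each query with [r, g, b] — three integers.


(1,1) stack=L1,L2; from [0,0,0]:
L1 α=1/3: [78, 78, 73/3]
L2 α=3/5: [579/5, 153, 1847/15]
rounded: [116, 153, 123]


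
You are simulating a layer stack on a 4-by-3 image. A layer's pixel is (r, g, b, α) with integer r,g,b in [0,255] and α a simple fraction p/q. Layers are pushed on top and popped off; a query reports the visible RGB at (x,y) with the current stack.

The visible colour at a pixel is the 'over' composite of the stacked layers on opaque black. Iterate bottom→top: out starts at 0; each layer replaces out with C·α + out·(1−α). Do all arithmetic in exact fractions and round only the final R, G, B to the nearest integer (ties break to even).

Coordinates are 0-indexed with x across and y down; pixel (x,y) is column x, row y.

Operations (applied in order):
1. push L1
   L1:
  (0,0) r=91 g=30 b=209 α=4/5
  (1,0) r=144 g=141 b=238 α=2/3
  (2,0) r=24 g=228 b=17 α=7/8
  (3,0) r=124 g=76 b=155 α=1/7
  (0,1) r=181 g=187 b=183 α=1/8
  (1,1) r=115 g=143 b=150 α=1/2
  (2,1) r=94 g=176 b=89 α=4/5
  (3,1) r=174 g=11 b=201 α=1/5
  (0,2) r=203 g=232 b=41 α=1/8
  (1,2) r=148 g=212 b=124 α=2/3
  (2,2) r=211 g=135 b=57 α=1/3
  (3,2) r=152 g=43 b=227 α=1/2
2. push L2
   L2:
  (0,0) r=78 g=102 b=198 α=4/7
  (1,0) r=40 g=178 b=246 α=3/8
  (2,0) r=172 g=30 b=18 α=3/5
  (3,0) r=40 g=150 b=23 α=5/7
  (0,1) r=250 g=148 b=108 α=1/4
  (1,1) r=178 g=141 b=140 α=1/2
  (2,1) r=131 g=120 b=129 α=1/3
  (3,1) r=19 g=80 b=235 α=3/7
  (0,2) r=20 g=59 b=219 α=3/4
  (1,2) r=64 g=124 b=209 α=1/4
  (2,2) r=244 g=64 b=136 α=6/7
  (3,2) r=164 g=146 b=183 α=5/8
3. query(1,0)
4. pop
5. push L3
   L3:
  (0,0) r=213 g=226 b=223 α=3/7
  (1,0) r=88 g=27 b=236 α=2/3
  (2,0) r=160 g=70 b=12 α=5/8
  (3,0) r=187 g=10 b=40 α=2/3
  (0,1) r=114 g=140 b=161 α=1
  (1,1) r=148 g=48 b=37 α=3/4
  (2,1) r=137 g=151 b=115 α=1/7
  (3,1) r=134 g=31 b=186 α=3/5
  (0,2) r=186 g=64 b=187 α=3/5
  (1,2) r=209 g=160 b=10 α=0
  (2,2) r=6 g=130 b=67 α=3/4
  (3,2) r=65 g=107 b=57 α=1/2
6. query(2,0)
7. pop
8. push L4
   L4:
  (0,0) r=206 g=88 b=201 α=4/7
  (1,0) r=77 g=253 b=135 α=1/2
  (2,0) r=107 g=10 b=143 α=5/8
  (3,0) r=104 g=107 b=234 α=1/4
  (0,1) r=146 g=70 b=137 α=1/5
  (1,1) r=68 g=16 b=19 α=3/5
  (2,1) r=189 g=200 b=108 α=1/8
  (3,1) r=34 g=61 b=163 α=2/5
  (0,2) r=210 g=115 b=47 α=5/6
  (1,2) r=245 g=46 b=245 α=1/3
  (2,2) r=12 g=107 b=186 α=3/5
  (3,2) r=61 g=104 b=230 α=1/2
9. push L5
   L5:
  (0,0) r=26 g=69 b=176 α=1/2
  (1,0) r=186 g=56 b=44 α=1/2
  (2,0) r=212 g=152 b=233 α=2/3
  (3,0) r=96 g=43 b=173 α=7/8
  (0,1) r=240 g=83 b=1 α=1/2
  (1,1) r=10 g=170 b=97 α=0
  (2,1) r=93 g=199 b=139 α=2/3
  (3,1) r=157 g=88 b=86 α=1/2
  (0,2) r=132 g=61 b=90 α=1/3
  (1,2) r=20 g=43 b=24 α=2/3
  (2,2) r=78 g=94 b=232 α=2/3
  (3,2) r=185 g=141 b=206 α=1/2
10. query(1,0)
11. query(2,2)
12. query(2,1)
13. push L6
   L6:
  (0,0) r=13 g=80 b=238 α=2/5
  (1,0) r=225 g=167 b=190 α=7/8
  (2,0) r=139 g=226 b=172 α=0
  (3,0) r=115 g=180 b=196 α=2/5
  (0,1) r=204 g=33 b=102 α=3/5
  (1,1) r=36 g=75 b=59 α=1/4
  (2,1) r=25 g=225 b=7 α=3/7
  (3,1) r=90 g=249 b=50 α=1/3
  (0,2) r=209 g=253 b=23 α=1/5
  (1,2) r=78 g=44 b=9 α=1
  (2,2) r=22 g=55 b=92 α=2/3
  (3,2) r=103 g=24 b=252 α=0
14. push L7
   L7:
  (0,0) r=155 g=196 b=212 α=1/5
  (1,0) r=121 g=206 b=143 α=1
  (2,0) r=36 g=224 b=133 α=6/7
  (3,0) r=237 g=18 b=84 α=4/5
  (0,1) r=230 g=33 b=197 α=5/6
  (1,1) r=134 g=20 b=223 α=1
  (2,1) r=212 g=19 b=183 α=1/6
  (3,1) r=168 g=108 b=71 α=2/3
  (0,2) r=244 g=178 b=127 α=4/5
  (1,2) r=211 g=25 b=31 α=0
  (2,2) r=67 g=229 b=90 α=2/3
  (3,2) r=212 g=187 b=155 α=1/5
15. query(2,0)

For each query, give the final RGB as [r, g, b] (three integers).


at x=1,y=0 over L1,L2:
after L1 α=2/3: [96, 94, 476/3]
after L2 α=3/8: [75, 251/2, 2297/12]
= [75, 126, 191]

at x=2,y=0 over L1,L3:
+L1 (α=7/8) → [21, 399/2, 119/8]
+L3 (α=5/8) → [863/8, 1897/16, 837/64]
→ [108, 119, 13]

at x=1,y=0 over L1,L4,L5:
L1 α=2/3: [96, 94, 476/3]
L4 α=1/2: [173/2, 347/2, 881/6]
L5 α=1/2: [545/4, 459/4, 1145/12]
→ [136, 115, 95]

query (2,2) [L1,L4,L5] — begin 0,0,0
L1 α=1/3: [211/3, 45, 19]
L4 α=3/5: [106/3, 411/5, 596/5]
L5 α=2/3: [574/9, 1351/15, 972/5]
→ [64, 90, 194]

at x=2,y=1 over L1,L4,L5:
+L1 (α=4/5) → [376/5, 704/5, 356/5]
+L4 (α=1/8) → [3577/40, 741/5, 379/5]
+L5 (α=2/3) → [11017/120, 2731/15, 1769/15]
rounded: [92, 182, 118]

query (2,0) [L1,L4,L5,L6,L7] — begin 0,0,0
L1 α=7/8: [21, 399/2, 119/8]
L4 α=5/8: [299/4, 1297/16, 6077/64]
L5 α=2/3: [665/4, 6161/48, 11967/64]
L6 α=0: [665/4, 6161/48, 11967/64]
L7 α=6/7: [1529/28, 70673/336, 63039/448]
rounded: [55, 210, 141]


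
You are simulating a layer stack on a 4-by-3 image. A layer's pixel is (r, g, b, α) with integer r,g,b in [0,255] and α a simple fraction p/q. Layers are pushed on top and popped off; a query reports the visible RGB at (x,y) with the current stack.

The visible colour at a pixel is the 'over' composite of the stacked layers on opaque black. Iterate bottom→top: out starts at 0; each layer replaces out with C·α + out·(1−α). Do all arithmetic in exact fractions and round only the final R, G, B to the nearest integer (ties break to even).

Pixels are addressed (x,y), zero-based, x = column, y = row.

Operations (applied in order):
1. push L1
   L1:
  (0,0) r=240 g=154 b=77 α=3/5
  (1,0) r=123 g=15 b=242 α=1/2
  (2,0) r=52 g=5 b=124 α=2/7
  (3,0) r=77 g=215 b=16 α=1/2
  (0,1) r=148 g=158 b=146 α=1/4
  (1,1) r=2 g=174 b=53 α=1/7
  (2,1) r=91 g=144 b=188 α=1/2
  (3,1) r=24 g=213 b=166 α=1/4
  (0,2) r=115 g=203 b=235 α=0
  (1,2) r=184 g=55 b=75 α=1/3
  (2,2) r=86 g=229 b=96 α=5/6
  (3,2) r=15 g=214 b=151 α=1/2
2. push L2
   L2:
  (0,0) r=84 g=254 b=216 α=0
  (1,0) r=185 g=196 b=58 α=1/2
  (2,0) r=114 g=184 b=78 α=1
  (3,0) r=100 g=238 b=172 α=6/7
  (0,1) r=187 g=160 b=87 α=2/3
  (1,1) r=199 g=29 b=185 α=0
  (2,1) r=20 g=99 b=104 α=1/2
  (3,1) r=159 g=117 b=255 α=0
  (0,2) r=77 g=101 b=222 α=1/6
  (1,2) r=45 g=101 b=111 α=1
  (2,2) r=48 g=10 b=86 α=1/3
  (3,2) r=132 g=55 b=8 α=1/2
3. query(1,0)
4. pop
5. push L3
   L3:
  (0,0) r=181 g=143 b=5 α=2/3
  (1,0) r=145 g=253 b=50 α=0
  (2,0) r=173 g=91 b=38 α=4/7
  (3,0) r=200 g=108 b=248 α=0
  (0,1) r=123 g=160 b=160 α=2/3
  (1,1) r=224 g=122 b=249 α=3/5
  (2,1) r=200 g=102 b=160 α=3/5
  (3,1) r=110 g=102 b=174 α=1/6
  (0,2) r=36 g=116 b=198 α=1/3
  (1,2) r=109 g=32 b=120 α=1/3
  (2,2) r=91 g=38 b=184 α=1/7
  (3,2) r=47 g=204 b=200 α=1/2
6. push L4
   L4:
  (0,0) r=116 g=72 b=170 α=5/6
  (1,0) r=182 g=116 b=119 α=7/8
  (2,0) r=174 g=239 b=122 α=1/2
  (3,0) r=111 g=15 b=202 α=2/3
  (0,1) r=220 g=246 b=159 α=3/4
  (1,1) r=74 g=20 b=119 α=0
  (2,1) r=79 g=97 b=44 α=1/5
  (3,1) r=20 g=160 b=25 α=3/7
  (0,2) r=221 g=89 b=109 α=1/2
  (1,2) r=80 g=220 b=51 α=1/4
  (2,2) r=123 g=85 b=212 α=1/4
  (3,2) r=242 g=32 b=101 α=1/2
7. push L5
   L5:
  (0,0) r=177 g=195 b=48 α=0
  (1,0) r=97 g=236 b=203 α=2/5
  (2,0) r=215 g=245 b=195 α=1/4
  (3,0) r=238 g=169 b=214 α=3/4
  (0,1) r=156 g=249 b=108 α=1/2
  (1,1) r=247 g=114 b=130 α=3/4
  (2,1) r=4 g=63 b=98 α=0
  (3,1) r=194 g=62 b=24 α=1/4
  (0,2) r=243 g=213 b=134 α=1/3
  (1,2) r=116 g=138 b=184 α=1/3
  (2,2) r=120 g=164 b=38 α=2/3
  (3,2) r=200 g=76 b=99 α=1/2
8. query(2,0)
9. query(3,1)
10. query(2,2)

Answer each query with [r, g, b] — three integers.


query (1,0) [L1,L2] — begin 0,0,0
after L1 α=1/2: [123/2, 15/2, 121]
after L2 α=1/2: [493/4, 407/4, 179/2]
= [123, 102, 90]

at x=2,y=0 over L1,L3,L4,L5:
+L1 (α=2/7) → [104/7, 10/7, 248/7]
+L3 (α=4/7) → [5156/49, 2578/49, 1808/49]
+L4 (α=1/2) → [6841/49, 14289/98, 3893/49]
+L5 (α=1/4) → [15529/98, 66877/392, 10617/98]
→ [158, 171, 108]

(3,1) stack=L1,L3,L4,L5; from [0,0,0]:
L1 α=1/4: [6, 213/4, 83/2]
L3 α=1/6: [70/3, 491/8, 763/12]
L4 α=3/7: [460/21, 1451/14, 988/21]
L5 α=1/4: [909/14, 5221/56, 289/7]
rounded: [65, 93, 41]

at x=2,y=2 over L1,L3,L4,L5:
L1 α=5/6: [215/3, 1145/6, 80]
L3 α=1/7: [521/7, 169, 664/7]
L4 α=1/4: [606/7, 148, 869/7]
L5 α=2/3: [762/7, 476/3, 467/7]
rounded: [109, 159, 67]


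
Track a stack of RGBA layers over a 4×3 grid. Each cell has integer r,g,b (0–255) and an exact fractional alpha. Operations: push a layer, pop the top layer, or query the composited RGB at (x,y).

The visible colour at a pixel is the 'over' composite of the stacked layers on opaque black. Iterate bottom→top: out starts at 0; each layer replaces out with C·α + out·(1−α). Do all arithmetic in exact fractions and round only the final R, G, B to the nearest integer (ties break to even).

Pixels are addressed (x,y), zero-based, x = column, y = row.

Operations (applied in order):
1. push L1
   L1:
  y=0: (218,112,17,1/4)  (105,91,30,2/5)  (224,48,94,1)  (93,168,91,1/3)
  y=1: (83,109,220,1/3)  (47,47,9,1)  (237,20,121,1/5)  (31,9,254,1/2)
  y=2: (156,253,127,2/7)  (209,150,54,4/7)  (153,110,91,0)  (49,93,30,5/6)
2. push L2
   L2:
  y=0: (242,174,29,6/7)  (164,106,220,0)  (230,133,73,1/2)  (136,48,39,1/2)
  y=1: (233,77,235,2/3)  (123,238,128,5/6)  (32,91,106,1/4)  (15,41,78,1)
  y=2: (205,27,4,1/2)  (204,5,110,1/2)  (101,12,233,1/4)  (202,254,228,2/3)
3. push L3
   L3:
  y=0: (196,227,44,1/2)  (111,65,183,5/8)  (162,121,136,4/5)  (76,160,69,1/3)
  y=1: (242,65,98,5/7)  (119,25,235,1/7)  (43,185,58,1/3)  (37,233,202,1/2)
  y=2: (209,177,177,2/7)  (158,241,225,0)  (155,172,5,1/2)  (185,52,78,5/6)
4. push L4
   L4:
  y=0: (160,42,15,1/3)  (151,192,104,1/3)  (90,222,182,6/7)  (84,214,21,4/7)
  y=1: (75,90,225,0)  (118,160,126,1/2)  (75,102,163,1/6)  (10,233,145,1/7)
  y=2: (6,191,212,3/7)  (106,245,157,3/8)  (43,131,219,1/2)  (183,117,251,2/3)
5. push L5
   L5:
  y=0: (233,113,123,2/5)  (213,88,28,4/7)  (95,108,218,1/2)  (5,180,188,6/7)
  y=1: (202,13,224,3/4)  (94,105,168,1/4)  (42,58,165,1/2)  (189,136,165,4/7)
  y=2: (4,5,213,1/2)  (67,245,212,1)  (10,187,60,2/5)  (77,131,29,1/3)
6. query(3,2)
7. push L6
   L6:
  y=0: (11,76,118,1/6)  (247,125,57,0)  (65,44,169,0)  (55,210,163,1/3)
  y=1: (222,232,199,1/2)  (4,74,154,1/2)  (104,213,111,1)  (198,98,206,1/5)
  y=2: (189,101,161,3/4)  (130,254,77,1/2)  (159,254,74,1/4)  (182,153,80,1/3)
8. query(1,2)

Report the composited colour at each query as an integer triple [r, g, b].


at x=3,y=2 over L1,L2,L3,L4,L5:
+L1 (α=5/6) → [245/6, 155/2, 25]
+L2 (α=2/3) → [2669/18, 1171/6, 481/3]
+L3 (α=5/6) → [19319/108, 2731/36, 1651/18]
+L4 (α=2/3) → [58847/324, 11155/108, 10687/54]
+L5 (α=1/3) → [71321/486, 18229/162, 11470/81]
rounded: [147, 113, 142]

at x=1,y=2 over L1,L2,L3,L4,L5,L6:
L1 α=4/7: [836/7, 600/7, 216/7]
L2 α=1/2: [1132/7, 635/14, 493/7]
L3 α=0: [1132/7, 635/14, 493/7]
L4 α=3/8: [3943/28, 13465/112, 2881/28]
L5 α=1: [67, 245, 212]
L6 α=1/2: [197/2, 499/2, 289/2]
→ [98, 250, 144]


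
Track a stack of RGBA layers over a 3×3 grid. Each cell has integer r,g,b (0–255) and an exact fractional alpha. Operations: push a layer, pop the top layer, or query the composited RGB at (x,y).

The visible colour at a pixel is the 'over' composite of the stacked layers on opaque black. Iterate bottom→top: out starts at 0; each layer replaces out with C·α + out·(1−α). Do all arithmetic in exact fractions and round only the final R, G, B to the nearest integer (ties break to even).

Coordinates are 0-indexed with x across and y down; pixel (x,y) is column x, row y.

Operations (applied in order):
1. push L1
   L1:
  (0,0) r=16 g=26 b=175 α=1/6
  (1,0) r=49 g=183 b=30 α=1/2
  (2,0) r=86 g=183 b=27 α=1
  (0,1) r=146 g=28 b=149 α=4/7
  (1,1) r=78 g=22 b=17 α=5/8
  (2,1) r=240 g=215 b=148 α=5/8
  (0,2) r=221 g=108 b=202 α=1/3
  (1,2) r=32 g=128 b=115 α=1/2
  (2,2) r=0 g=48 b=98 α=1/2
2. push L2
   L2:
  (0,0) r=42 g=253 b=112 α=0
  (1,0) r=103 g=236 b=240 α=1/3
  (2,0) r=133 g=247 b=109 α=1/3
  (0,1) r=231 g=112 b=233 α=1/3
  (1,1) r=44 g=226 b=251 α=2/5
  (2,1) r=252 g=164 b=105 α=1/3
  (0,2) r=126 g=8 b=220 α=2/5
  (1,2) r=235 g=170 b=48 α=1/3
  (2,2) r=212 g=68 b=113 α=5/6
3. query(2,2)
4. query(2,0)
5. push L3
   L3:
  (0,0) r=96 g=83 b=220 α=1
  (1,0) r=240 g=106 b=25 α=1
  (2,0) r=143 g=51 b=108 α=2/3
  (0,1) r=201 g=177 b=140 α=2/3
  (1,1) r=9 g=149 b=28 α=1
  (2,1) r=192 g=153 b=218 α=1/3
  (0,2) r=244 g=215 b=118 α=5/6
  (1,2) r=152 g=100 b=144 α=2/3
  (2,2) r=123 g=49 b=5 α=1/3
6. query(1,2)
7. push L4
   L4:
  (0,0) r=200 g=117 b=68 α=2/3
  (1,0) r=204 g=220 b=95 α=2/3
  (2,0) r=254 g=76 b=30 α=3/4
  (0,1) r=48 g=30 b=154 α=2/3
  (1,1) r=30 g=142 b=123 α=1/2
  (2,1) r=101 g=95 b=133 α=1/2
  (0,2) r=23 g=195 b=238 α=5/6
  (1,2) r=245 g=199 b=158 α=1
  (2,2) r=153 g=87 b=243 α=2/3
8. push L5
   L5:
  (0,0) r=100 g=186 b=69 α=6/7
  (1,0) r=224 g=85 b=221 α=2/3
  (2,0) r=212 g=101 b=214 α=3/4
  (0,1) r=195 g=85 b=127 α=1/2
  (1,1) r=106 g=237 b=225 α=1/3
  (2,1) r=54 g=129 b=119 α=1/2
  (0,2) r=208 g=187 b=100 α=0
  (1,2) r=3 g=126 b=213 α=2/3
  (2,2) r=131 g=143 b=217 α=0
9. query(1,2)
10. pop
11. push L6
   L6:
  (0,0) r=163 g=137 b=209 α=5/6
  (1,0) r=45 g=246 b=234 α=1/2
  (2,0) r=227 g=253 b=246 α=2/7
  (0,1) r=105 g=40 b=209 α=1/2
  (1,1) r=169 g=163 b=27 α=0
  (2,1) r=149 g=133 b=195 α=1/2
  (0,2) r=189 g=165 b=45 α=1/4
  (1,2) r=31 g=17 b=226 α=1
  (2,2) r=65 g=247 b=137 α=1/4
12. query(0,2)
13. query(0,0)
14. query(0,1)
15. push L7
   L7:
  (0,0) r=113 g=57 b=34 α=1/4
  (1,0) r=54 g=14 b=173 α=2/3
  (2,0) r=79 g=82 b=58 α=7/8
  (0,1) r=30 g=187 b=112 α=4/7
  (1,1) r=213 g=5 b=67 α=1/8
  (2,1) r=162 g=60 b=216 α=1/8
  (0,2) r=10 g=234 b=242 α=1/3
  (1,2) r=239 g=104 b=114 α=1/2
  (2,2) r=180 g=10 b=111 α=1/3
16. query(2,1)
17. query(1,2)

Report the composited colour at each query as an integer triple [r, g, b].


at x=2,y=2 over L1,L2:
after L1 α=1/2: [0, 24, 49]
after L2 α=5/6: [530/3, 182/3, 307/3]
rounded: [177, 61, 102]

at x=2,y=0 over L1,L2:
L1 α=1: [86, 183, 27]
L2 α=1/3: [305/3, 613/3, 163/3]
rounded: [102, 204, 54]

query (1,2) [L1,L2,L3] — begin 0,0,0
L1 α=1/2: [16, 64, 115/2]
L2 α=1/3: [89, 298/3, 163/3]
L3 α=2/3: [131, 898/9, 1027/9]
= [131, 100, 114]

at x=1,y=2 over L1,L2,L3,L4,L5:
after L1 α=1/2: [16, 64, 115/2]
after L2 α=1/3: [89, 298/3, 163/3]
after L3 α=2/3: [131, 898/9, 1027/9]
after L4 α=1: [245, 199, 158]
after L5 α=2/3: [251/3, 451/3, 584/3]
rounded: [84, 150, 195]

(0,2) stack=L1,L2,L3,L4,L6; from [0,0,0]:
L1 α=1/3: [221/3, 36, 202/3]
L2 α=2/5: [473/5, 124/5, 642/5]
L3 α=5/6: [2191/10, 1833/10, 1796/15]
L4 α=5/6: [3341/60, 3861/20, 9823/45]
L6 α=1/4: [7121/80, 14883/80, 5249/30]
rounded: [89, 186, 175]

(0,0) stack=L1,L2,L3,L4,L6; from [0,0,0]:
L1 α=1/6: [8/3, 13/3, 175/6]
L2 α=0: [8/3, 13/3, 175/6]
L3 α=1: [96, 83, 220]
L4 α=2/3: [496/3, 317/3, 356/3]
L6 α=5/6: [2941/18, 1186/9, 3491/18]
→ [163, 132, 194]

query (0,1) [L1,L2,L3,L4,L6] — begin 0,0,0
after L1 α=4/7: [584/7, 16, 596/7]
after L2 α=1/3: [2785/21, 48, 941/7]
after L3 α=2/3: [11227/63, 134, 967/7]
after L4 α=2/3: [17275/189, 194/3, 1041/7]
after L6 α=1/2: [18560/189, 157/3, 1252/7]
rounded: [98, 52, 179]

(2,1) stack=L1,L2,L3,L4,L6,L7; from [0,0,0]:
L1 α=5/8: [150, 1075/8, 185/2]
L2 α=1/3: [184, 577/4, 290/3]
L3 α=1/3: [560/3, 883/6, 1234/9]
L4 α=1/2: [863/6, 1453/12, 2431/18]
L6 α=1/2: [1757/12, 3049/24, 5941/36]
L7 α=1/8: [14243/96, 22783/192, 49363/288]
→ [148, 119, 171]

query (1,2) [L1,L2,L3,L4,L6,L7] — begin 0,0,0
+L1 (α=1/2) → [16, 64, 115/2]
+L2 (α=1/3) → [89, 298/3, 163/3]
+L3 (α=2/3) → [131, 898/9, 1027/9]
+L4 (α=1) → [245, 199, 158]
+L6 (α=1) → [31, 17, 226]
+L7 (α=1/2) → [135, 121/2, 170]
= [135, 60, 170]


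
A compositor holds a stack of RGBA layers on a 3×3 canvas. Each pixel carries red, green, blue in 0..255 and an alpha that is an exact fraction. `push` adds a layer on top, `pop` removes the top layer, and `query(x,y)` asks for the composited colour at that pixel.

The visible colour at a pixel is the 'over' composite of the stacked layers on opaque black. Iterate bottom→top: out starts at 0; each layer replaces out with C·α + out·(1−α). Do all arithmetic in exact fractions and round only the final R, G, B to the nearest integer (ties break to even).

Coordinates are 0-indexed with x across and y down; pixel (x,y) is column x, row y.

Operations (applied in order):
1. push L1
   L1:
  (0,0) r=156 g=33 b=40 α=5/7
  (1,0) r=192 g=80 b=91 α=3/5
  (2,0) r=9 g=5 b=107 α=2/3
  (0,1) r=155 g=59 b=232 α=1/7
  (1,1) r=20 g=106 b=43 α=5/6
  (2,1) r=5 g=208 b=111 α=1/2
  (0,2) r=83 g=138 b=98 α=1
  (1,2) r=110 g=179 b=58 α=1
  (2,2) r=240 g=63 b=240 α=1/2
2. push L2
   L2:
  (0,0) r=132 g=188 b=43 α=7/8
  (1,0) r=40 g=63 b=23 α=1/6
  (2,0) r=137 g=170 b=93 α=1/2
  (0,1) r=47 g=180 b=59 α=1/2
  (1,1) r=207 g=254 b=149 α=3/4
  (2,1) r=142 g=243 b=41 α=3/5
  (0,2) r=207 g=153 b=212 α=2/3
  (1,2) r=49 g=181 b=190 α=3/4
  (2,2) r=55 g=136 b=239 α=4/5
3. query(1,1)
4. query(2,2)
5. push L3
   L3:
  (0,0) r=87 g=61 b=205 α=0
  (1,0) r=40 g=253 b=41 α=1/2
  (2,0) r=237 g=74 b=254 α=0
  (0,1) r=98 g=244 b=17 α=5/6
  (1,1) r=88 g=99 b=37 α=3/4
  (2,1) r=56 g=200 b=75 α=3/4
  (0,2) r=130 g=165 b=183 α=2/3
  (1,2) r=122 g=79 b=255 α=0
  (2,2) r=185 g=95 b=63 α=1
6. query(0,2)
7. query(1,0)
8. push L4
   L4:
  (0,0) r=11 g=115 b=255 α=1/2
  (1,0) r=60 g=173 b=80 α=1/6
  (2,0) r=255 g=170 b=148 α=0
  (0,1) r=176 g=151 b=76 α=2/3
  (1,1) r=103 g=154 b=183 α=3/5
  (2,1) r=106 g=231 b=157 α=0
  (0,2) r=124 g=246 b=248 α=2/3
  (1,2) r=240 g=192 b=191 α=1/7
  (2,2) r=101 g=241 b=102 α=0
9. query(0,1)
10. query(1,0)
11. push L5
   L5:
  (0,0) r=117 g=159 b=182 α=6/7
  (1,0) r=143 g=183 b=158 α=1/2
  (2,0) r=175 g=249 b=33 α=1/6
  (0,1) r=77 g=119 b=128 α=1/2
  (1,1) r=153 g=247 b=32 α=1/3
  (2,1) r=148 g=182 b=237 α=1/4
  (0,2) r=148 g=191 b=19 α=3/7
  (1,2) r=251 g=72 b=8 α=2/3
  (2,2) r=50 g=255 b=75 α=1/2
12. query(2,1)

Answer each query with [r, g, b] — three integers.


at x=1,y=1 over L1,L2:
L1 α=5/6: [50/3, 265/3, 215/6]
L2 α=3/4: [1913/12, 2551/12, 2897/24]
rounded: [159, 213, 121]

(2,2) stack=L1,L2; from [0,0,0]:
L1 α=1/2: [120, 63/2, 120]
L2 α=4/5: [68, 1151/10, 1076/5]
rounded: [68, 115, 215]

query (0,2) [L1,L2,L3] — begin 0,0,0
+L1 (α=1) → [83, 138, 98]
+L2 (α=2/3) → [497/3, 148, 174]
+L3 (α=2/3) → [1277/9, 478/3, 180]
rounded: [142, 159, 180]

query (1,0) [L1,L2,L3] — begin 0,0,0
+L1 (α=3/5) → [576/5, 48, 273/5]
+L2 (α=1/6) → [308/3, 101/2, 148/3]
+L3 (α=1/2) → [214/3, 607/4, 271/6]
→ [71, 152, 45]

(0,1) stack=L1,L2,L3,L4; from [0,0,0]:
L1 α=1/7: [155/7, 59/7, 232/7]
L2 α=1/2: [242/7, 1319/14, 645/14]
L3 α=5/6: [612/7, 6133/28, 1835/84]
L4 α=2/3: [3076/21, 4863/28, 14603/252]
rounded: [146, 174, 58]

query (1,0) [L1,L2,L3,L4] — begin 0,0,0
+L1 (α=3/5) → [576/5, 48, 273/5]
+L2 (α=1/6) → [308/3, 101/2, 148/3]
+L3 (α=1/2) → [214/3, 607/4, 271/6]
+L4 (α=1/6) → [625/9, 3727/24, 1835/36]
→ [69, 155, 51]

query (2,1) [L1,L2,L3,L4,L5] — begin 0,0,0
after L1 α=1/2: [5/2, 104, 111/2]
after L2 α=3/5: [431/5, 937/5, 234/5]
after L3 α=3/4: [1271/20, 3937/20, 1359/20]
after L4 α=0: [1271/20, 3937/20, 1359/20]
after L5 α=1/4: [6773/80, 15451/80, 8817/80]
rounded: [85, 193, 110]


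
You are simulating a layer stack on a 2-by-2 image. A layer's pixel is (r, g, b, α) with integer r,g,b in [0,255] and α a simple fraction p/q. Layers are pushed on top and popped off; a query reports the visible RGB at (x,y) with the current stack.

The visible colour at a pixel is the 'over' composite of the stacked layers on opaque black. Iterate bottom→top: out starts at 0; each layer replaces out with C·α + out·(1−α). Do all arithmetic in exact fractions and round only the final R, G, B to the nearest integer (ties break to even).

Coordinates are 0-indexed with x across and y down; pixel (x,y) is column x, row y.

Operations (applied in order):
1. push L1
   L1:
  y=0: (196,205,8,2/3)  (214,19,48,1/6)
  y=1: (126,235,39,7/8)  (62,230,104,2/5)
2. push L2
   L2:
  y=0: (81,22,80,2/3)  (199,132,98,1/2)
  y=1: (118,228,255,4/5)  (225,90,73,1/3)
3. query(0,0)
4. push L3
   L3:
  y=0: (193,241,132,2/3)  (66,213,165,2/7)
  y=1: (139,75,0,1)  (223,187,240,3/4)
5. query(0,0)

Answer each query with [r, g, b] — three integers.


query (0,0) [L1,L2] — begin 0,0,0
after L1 α=2/3: [392/3, 410/3, 16/3]
after L2 α=2/3: [878/9, 542/9, 496/9]
rounded: [98, 60, 55]

(0,0) stack=L1,L2,L3; from [0,0,0]:
after L1 α=2/3: [392/3, 410/3, 16/3]
after L2 α=2/3: [878/9, 542/9, 496/9]
after L3 α=2/3: [4352/27, 4880/27, 2872/27]
→ [161, 181, 106]


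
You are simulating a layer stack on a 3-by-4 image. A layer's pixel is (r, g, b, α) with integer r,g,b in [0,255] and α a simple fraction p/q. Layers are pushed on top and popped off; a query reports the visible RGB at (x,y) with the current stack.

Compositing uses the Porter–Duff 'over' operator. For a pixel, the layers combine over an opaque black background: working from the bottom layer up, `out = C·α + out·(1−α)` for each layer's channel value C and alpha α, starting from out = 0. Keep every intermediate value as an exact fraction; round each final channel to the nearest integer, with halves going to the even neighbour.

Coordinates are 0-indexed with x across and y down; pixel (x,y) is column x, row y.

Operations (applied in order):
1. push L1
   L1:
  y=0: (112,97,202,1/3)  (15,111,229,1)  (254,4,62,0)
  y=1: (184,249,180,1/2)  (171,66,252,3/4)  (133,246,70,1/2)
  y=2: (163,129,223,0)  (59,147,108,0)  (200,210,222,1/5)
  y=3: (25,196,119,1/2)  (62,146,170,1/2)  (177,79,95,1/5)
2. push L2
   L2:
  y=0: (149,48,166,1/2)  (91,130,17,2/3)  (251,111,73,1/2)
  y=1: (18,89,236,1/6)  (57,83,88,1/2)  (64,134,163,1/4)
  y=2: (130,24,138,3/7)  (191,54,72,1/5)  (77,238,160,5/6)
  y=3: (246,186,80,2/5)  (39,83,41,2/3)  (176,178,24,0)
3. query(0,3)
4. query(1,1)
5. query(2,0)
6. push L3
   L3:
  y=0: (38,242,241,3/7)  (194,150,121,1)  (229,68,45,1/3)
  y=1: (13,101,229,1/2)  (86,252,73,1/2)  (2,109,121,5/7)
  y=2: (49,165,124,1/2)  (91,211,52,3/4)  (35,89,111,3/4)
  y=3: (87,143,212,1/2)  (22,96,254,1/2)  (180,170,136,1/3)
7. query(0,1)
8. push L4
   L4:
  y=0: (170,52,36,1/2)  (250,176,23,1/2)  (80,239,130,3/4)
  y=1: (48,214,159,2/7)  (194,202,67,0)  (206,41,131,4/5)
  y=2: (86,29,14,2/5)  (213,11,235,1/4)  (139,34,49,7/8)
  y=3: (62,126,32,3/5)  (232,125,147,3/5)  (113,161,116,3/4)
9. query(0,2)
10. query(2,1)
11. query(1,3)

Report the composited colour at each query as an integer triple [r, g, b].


(0,3) stack=L1,L2; from [0,0,0]:
L1 α=1/2: [25/2, 98, 119/2]
L2 α=2/5: [1059/10, 666/5, 677/10]
= [106, 133, 68]

at x=1,y=1 over L1,L2:
+L1 (α=3/4) → [513/4, 99/2, 189]
+L2 (α=1/2) → [741/8, 265/4, 277/2]
= [93, 66, 138]

at x=2,y=0 over L1,L2:
L1 α=0: [0, 0, 0]
L2 α=1/2: [251/2, 111/2, 73/2]
→ [126, 56, 36]

at x=0,y=1 over L1,L2,L3:
L1 α=1/2: [92, 249/2, 90]
L2 α=1/6: [239/3, 1423/12, 343/3]
L3 α=1/2: [139/3, 2635/24, 515/3]
→ [46, 110, 172]

(0,2) stack=L1,L2,L3,L4; from [0,0,0]:
after L1 α=0: [0, 0, 0]
after L2 α=3/7: [390/7, 72/7, 414/7]
after L3 α=1/2: [733/14, 1227/14, 641/7]
after L4 α=2/5: [4607/70, 4493/70, 2119/35]
= [66, 64, 61]

at x=2,y=1 over L1,L2,L3,L4:
+L1 (α=1/2) → [133/2, 123, 35]
+L2 (α=1/4) → [527/8, 503/4, 67]
+L3 (α=5/7) → [81/4, 1593/14, 739/7]
+L4 (α=4/5) → [3377/20, 3889/70, 4407/35]
→ [169, 56, 126]

at x=1,y=3 over L1,L2,L3,L4:
+L1 (α=1/2) → [31, 73, 85]
+L2 (α=2/3) → [109/3, 239/3, 167/3]
+L3 (α=1/2) → [175/6, 527/6, 929/6]
+L4 (α=3/5) → [2263/15, 1652/15, 2252/15]
= [151, 110, 150]


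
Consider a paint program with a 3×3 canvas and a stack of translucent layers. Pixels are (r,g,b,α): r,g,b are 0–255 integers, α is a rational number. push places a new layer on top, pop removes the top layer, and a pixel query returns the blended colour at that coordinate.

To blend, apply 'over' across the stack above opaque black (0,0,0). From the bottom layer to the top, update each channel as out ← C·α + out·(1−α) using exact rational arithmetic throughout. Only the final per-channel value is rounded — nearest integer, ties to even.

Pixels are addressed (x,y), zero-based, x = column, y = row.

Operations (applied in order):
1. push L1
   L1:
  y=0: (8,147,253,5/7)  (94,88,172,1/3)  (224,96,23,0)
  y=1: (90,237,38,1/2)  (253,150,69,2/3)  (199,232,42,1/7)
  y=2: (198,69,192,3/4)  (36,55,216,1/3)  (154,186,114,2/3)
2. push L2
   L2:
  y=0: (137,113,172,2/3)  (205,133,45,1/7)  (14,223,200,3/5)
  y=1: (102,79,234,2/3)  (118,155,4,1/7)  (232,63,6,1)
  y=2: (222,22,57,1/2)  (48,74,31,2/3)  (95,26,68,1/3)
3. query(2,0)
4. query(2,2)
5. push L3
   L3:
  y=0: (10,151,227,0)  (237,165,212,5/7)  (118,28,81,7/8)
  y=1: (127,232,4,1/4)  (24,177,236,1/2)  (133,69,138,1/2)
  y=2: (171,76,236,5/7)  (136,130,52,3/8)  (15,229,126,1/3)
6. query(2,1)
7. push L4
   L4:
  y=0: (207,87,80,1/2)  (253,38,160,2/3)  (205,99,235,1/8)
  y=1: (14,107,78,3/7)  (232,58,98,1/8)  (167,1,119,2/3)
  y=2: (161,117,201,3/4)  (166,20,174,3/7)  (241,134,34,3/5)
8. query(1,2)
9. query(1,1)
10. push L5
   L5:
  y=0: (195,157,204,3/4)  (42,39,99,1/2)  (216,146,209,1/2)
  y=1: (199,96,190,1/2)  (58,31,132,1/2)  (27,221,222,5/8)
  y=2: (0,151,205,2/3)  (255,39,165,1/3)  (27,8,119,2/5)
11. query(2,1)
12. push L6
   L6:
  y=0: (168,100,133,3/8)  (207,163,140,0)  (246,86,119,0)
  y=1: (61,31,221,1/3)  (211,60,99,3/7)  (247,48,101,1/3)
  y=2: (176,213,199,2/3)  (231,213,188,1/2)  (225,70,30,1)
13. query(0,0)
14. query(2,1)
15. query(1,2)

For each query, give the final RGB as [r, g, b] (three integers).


(2,0) stack=L1,L2; from [0,0,0]:
after L1 α=0: [0, 0, 0]
after L2 α=3/5: [42/5, 669/5, 120]
rounded: [8, 134, 120]

query (2,2) [L1,L2] — begin 0,0,0
+L1 (α=2/3) → [308/3, 124, 76]
+L2 (α=1/3) → [901/9, 274/3, 220/3]
rounded: [100, 91, 73]

query (2,1) [L1,L2,L3] — begin 0,0,0
L1 α=1/7: [199/7, 232/7, 6]
L2 α=1: [232, 63, 6]
L3 α=1/2: [365/2, 66, 72]
→ [182, 66, 72]

at x=1,y=2 over L1,L2,L3,L4:
after L1 α=1/3: [12, 55/3, 72]
after L2 α=2/3: [36, 499/9, 134/3]
after L3 α=3/8: [147/2, 6005/72, 569/12]
after L4 α=3/7: [792/7, 7085/126, 305/3]
= [113, 56, 102]

at x=1,y=1 over L1,L2,L3,L4:
+L1 (α=2/3) → [506/3, 100, 46]
+L2 (α=1/7) → [1130/7, 755/7, 40]
+L3 (α=1/2) → [649/7, 997/7, 138]
+L4 (α=1/8) → [881/8, 1055/8, 133]
rounded: [110, 132, 133]

at x=2,y=1 over L1,L2,L3,L4,L5:
+L1 (α=1/7) → [199/7, 232/7, 6]
+L2 (α=1) → [232, 63, 6]
+L3 (α=1/2) → [365/2, 66, 72]
+L4 (α=2/3) → [1033/6, 68/3, 310/3]
+L5 (α=5/8) → [1303/16, 1173/8, 355/2]
→ [81, 147, 178]

(0,0) stack=L1,L2,L3,L4,L5,L6; from [0,0,0]:
after L1 α=5/7: [40/7, 105, 1265/7]
after L2 α=2/3: [1958/21, 331/3, 3673/21]
after L3 α=0: [1958/21, 331/3, 3673/21]
after L4 α=1/2: [6305/42, 296/3, 5353/42]
after L5 α=3/4: [30875/168, 1709/12, 31057/168]
after L6 α=3/8: [239047/1344, 12145/96, 222317/1344]
→ [178, 127, 165]

at x=2,y=1 over L1,L2,L3,L4,L5,L6:
+L1 (α=1/7) → [199/7, 232/7, 6]
+L2 (α=1) → [232, 63, 6]
+L3 (α=1/2) → [365/2, 66, 72]
+L4 (α=2/3) → [1033/6, 68/3, 310/3]
+L5 (α=5/8) → [1303/16, 1173/8, 355/2]
+L6 (α=1/3) → [1093/8, 455/4, 152]
→ [137, 114, 152]

(1,2) stack=L1,L2,L3,L4,L5,L6; from [0,0,0]:
L1 α=1/3: [12, 55/3, 72]
L2 α=2/3: [36, 499/9, 134/3]
L3 α=3/8: [147/2, 6005/72, 569/12]
L4 α=3/7: [792/7, 7085/126, 305/3]
L5 α=1/3: [1123/7, 9542/189, 1105/9]
L6 α=1/2: [1370/7, 49799/378, 2797/18]
rounded: [196, 132, 155]


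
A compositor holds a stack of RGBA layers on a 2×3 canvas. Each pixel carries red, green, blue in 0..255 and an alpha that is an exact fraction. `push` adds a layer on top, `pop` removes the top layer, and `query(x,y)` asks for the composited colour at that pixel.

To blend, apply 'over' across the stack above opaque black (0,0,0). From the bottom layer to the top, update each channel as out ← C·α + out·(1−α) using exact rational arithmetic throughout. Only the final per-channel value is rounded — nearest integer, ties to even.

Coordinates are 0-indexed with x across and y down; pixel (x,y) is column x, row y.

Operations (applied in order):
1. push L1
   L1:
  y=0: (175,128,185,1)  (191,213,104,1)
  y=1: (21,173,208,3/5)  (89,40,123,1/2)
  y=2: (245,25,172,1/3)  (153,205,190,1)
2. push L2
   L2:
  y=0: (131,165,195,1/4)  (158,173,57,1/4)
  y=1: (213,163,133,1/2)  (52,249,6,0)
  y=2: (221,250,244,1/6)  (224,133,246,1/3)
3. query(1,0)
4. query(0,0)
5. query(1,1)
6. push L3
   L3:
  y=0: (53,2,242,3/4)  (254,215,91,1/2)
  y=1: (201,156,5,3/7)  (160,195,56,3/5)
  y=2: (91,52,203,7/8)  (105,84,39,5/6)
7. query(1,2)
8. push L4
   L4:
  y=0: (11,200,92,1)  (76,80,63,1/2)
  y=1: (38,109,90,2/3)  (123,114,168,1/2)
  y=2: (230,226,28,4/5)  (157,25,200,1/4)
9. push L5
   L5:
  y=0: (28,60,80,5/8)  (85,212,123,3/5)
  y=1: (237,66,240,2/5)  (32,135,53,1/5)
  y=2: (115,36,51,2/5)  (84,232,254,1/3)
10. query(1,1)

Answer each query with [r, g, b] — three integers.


at x=1,y=0 over L1,L2:
after L1 α=1: [191, 213, 104]
after L2 α=1/4: [731/4, 203, 369/4]
rounded: [183, 203, 92]

(0,0) stack=L1,L2; from [0,0,0]:
after L1 α=1: [175, 128, 185]
after L2 α=1/4: [164, 549/4, 375/2]
rounded: [164, 137, 188]

(1,1) stack=L1,L2; from [0,0,0]:
after L1 α=1/2: [89/2, 20, 123/2]
after L2 α=0: [89/2, 20, 123/2]
rounded: [44, 20, 62]

query (1,2) [L1,L2,L3] — begin 0,0,0
after L1 α=1: [153, 205, 190]
after L2 α=1/3: [530/3, 181, 626/3]
after L3 α=5/6: [2105/18, 601/6, 1211/18]
rounded: [117, 100, 67]

(1,1) stack=L1,L2,L3,L4,L5; from [0,0,0]:
after L1 α=1/2: [89/2, 20, 123/2]
after L2 α=0: [89/2, 20, 123/2]
after L3 α=3/5: [569/5, 125, 291/5]
after L4 α=1/2: [592/5, 239/2, 1131/10]
after L5 α=1/5: [2528/25, 613/5, 2527/25]
→ [101, 123, 101]


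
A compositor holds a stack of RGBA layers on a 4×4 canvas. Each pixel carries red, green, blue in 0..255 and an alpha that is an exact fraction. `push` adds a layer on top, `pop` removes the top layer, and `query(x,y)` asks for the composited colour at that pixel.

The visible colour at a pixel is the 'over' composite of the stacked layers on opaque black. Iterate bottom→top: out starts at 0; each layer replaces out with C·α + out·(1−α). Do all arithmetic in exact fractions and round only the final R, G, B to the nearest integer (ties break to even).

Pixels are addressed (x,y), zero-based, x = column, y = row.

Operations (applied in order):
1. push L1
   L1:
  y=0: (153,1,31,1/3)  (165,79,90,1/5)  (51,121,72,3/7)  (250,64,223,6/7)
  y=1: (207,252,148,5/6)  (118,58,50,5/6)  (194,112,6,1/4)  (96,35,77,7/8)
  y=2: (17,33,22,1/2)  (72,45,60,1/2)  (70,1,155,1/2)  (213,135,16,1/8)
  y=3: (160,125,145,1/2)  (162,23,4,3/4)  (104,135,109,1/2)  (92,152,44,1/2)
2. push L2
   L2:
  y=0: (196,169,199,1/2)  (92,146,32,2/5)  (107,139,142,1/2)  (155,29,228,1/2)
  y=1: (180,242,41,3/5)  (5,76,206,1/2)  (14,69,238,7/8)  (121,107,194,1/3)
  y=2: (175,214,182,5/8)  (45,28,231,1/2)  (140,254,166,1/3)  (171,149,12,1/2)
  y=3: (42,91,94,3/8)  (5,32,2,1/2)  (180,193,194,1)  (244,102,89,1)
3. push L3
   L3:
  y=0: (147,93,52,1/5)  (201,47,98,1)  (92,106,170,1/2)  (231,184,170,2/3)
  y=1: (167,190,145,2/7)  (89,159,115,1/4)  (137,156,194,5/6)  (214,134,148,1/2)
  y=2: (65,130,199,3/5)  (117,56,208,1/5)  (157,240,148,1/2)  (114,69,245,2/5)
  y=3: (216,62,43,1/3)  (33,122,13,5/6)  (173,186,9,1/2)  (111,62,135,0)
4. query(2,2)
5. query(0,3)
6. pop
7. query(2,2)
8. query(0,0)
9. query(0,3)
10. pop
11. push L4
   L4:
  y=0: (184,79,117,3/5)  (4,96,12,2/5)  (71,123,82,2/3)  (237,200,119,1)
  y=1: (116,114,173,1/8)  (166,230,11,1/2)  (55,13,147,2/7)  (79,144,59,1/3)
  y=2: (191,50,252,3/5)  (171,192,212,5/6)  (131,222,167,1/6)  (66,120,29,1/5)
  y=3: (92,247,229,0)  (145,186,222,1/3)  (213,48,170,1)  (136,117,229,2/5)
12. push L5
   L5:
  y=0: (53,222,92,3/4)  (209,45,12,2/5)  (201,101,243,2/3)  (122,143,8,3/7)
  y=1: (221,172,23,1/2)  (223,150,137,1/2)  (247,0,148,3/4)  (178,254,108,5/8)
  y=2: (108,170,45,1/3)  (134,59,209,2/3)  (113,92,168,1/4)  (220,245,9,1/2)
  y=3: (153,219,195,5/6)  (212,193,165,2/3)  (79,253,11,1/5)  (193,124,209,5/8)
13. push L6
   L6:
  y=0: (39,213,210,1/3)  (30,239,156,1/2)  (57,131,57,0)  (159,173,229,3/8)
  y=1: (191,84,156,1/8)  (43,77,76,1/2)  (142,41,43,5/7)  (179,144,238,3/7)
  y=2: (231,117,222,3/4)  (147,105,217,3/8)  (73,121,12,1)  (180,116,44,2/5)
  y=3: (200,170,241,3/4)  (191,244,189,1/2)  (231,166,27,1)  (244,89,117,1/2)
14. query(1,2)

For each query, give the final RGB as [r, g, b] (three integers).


(2,2) stack=L1,L2,L3; from [0,0,0]:
L1 α=1/2: [35, 1/2, 155/2]
L2 α=1/3: [70, 85, 107]
L3 α=1/2: [227/2, 325/2, 255/2]
= [114, 162, 128]

at x=0,y=3 over L1,L2,L3:
L1 α=1/2: [80, 125/2, 145/2]
L2 α=3/8: [263/4, 1171/16, 1289/16]
L3 α=1/3: [695/6, 1667/24, 1633/24]
= [116, 69, 68]

(2,2) stack=L1,L2; from [0,0,0]:
L1 α=1/2: [35, 1/2, 155/2]
L2 α=1/3: [70, 85, 107]
→ [70, 85, 107]

(0,0) stack=L1,L2; from [0,0,0]:
L1 α=1/3: [51, 1/3, 31/3]
L2 α=1/2: [247/2, 254/3, 314/3]
→ [124, 85, 105]

query (0,3) [L1,L2] — begin 0,0,0
after L1 α=1/2: [80, 125/2, 145/2]
after L2 α=3/8: [263/4, 1171/16, 1289/16]
= [66, 73, 81]

query (1,2) [L1,L4,L5,L6] — begin 0,0,0
L1 α=1/2: [36, 45/2, 30]
L4 α=5/6: [297/2, 655/4, 545/3]
L5 α=2/3: [833/6, 1127/12, 1799/9]
L6 α=3/8: [6811/48, 9415/96, 7427/36]
= [142, 98, 206]
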